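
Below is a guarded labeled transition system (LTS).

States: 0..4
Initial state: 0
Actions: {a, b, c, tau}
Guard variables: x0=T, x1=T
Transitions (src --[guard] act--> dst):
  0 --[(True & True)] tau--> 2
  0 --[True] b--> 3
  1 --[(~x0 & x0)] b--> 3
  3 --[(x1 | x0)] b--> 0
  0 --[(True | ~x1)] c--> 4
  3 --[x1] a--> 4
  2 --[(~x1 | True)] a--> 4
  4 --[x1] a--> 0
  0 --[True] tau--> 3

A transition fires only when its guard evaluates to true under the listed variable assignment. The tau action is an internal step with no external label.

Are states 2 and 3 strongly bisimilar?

Compute ~ classes (split until stable):
  round 0: {{0,1,2,3,4}}
  round 1: {{0},{1},{2,4},{3}}
  round 2: {{0},{1},{2},{3},{4}}
stable after 3 split(s): 5 block(s)
[2]={2}  [3]={3}

Answer: NOT BISIMILAR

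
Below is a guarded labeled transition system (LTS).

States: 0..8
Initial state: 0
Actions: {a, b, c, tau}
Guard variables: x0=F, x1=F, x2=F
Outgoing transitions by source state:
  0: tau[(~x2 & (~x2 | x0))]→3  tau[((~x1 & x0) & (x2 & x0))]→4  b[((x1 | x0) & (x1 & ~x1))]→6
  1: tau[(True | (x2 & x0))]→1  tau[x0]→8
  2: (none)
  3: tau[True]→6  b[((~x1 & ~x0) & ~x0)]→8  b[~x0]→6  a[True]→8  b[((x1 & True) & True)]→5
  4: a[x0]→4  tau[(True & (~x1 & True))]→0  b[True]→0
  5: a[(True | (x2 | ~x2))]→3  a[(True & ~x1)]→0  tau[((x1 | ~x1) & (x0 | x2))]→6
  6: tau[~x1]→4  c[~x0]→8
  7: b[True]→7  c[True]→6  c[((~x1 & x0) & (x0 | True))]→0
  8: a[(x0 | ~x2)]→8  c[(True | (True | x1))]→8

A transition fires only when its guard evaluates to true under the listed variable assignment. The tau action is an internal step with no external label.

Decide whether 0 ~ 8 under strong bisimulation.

Bisimulation quotient by refinement:
  π0 = {{0,1,2,3,4,5,6,7,8}}
  π1 = {{0,1},{2},{3},{4},{5},{6},{7},{8}}
  π2 = {{0},{1},{2},{3},{4},{5},{6},{7},{8}}
9 equivalence class(es) (converged in 3)
class of 0: {0}; class of 8: {8}

Answer: NOT BISIMILAR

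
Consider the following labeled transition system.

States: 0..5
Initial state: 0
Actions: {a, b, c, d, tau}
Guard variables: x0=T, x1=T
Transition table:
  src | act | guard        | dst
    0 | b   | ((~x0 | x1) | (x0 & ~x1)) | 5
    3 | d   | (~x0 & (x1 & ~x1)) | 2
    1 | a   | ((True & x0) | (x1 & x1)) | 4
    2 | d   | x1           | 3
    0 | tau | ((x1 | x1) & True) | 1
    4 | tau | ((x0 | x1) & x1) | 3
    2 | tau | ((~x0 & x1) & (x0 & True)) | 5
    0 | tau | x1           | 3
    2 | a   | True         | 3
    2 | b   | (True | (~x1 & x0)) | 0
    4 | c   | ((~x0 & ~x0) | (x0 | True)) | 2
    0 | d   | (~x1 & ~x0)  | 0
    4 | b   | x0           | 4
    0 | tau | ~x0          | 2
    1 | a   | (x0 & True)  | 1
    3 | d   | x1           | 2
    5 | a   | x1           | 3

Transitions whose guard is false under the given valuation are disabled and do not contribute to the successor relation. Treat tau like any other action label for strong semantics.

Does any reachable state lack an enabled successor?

Answer: DEADLOCK-FREE

Trace:
R = {0,1,2,3,4,5}
  0: b→5  tau→1  tau→3  [3 out]
  1: a→1  a→4  [2 out]
  2: a→3  b→0  d→3  [3 out]
  3: d→2  [1 out]
  4: b→4  c→2  tau→3  [3 out]
  5: a→3  [1 out]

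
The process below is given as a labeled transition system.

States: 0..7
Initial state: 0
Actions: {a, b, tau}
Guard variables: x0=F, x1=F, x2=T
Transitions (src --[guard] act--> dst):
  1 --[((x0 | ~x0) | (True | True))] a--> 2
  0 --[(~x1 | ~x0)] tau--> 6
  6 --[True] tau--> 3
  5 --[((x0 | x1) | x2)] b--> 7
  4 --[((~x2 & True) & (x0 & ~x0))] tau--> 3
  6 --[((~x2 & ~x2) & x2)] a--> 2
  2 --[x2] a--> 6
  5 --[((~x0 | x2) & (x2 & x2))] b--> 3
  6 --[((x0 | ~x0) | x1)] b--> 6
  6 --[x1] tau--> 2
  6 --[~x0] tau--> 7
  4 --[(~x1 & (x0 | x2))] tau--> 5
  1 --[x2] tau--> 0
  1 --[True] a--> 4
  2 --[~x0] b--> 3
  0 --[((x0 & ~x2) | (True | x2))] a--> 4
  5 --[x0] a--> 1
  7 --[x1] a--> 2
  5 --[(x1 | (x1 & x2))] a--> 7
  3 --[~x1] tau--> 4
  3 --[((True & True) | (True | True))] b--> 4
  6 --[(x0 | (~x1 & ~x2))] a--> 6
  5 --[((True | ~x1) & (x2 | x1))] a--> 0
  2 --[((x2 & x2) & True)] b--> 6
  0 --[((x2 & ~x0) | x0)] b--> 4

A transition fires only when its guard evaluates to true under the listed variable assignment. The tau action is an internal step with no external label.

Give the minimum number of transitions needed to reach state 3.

Answer: 2

Analysis:
Breadth-first toward 3:
  depth 0: {0}
  depth 1: {4,6}
  depth 2: {3,5,7}
3 enters at depth 2; path tau·tau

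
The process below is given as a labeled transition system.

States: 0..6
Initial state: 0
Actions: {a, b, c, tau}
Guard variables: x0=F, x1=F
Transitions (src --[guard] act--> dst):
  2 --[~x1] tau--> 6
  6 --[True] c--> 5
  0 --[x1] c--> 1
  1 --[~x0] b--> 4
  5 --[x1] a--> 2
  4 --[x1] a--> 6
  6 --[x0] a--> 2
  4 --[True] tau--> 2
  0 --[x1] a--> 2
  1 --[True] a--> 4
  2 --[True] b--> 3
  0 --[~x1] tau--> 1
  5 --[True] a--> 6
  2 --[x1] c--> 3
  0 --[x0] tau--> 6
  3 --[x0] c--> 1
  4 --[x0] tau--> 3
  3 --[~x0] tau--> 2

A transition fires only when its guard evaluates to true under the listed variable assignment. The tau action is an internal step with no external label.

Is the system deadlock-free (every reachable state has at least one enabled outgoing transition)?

Answer: DEADLOCK-FREE

Trace:
Reachable = {0,1,2,3,4,5,6}
  0: tau→1  [1 out]
  1: a→4  b→4  [2 out]
  2: b→3  tau→6  [2 out]
  3: tau→2  [1 out]
  4: tau→2  [1 out]
  5: a→6  [1 out]
  6: c→5  [1 out]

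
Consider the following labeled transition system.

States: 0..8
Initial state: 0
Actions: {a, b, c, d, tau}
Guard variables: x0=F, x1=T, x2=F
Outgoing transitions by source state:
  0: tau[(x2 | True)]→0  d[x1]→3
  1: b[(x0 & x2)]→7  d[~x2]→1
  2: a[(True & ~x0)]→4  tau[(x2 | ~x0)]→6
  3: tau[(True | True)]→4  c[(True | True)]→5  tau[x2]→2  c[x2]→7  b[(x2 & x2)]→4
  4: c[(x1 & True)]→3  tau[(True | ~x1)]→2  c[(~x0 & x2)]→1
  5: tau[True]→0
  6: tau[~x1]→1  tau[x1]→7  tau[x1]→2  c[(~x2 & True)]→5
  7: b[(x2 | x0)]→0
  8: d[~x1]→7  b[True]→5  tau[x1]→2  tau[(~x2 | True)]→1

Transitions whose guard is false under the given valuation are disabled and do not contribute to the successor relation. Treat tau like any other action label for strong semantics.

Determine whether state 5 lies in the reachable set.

16 transition(s) survive guard evaluation.
depth 0: {0}
depth 1: {3}  cumulative {0,3}
depth 2: {4,5}  cumulative {0,3,4,5}
depth 3: {2}  cumulative {0,2,3,4,5}
depth 4: {6}  cumulative {0,2,3,4,5,6}
depth 5: {7}  cumulative {0,2,3,4,5,6,7}
Reachable = {0,2,3,4,5,6,7}
witness 5: d·c

Answer: REACHABLE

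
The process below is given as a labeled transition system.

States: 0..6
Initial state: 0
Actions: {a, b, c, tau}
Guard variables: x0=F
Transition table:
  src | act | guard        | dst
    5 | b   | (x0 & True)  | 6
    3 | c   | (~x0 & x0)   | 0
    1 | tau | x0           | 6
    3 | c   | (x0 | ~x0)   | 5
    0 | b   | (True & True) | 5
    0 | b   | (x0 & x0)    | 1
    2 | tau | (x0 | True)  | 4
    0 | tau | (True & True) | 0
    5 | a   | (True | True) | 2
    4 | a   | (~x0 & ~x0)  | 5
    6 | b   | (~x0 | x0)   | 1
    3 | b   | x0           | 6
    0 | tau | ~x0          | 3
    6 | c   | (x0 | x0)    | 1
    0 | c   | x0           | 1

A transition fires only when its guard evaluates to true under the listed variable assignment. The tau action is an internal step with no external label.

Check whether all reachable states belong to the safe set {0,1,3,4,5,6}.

Answer: INVARIANT VIOLATED at state 2

Trace:
Inv-set: {0,1,3,4,5,6}
R = {0,2,3,4,5}
  0: ✓
  2: outside
  3: ✓
  4: ✓
  5: ✓
counterexample path to 2: b·a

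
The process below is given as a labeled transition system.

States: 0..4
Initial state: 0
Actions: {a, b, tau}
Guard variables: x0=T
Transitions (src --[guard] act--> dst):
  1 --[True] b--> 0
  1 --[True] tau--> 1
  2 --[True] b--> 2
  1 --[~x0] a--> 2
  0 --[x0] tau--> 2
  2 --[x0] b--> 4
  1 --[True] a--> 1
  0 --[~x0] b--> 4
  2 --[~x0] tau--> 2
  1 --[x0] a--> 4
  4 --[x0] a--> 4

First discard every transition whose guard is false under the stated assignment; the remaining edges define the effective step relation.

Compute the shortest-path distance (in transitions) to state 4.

Answer: 2

Trace:
BFS to 4:
  L0 = {0}
  L1 = {2}
  L2 = {4}
first hit 4 at d=2 via tau·b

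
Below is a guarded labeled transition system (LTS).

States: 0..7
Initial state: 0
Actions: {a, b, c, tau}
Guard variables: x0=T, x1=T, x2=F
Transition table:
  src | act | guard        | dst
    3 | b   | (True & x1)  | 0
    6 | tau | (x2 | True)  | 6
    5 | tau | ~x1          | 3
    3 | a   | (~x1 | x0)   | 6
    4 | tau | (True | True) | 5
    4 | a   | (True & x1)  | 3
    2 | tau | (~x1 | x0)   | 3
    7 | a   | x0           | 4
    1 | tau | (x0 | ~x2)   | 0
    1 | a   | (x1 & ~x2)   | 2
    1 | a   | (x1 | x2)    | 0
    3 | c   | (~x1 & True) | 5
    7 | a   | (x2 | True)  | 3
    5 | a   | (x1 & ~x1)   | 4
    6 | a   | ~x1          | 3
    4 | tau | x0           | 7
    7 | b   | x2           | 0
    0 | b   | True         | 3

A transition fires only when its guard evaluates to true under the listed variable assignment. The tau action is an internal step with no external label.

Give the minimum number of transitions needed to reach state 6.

BFS to 6:
  Layer 0: {0}
  Layer 1: {3}
  Layer 2: {6}
first hit 6 at d=2 via b·a

Answer: 2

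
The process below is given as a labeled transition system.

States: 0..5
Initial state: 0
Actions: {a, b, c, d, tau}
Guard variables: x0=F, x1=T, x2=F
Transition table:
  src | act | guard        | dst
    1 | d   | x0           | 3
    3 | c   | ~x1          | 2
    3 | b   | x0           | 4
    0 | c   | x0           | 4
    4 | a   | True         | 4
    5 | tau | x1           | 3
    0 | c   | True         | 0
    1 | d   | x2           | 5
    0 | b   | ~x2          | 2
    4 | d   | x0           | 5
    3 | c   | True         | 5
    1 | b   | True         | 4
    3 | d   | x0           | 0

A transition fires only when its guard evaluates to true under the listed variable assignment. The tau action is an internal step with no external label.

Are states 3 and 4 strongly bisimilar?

Answer: NOT BISIMILAR

Trace:
Refine partition for ~:
  π0 = {{0,1,2,3,4,5}}
  π1 = {{0},{1},{2},{3},{4},{5}}
stable after 2 split(s): 6 block(s)
class of 3: {3}; class of 4: {4}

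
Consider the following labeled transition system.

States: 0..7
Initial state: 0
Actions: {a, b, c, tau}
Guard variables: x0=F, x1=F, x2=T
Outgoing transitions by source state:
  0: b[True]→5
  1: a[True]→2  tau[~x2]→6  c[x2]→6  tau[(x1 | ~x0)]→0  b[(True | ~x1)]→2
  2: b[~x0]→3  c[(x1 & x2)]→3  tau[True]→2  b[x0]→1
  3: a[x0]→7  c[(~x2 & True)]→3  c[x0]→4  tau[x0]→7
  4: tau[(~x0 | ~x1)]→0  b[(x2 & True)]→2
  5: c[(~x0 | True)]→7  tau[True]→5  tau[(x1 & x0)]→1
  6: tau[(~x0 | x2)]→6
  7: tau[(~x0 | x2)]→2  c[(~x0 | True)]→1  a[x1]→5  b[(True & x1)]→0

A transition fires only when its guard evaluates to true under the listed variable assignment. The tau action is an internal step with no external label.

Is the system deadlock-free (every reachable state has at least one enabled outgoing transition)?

Reach set: {0,1,2,3,5,6,7}
  0: b→5  [1 exit(s)]
  1: a→2  b→2  c→6  tau→0  [4 exit(s)]
  2: b→3  tau→2  [2 exit(s)]
  3: ∅  [deadlock]
  5: c→7  tau→5  [2 exit(s)]
  6: tau→6  [1 exit(s)]
  7: c→1  tau→2  [2 exit(s)]
witness 3: b·c·tau·b

Answer: DEADLOCK at state 3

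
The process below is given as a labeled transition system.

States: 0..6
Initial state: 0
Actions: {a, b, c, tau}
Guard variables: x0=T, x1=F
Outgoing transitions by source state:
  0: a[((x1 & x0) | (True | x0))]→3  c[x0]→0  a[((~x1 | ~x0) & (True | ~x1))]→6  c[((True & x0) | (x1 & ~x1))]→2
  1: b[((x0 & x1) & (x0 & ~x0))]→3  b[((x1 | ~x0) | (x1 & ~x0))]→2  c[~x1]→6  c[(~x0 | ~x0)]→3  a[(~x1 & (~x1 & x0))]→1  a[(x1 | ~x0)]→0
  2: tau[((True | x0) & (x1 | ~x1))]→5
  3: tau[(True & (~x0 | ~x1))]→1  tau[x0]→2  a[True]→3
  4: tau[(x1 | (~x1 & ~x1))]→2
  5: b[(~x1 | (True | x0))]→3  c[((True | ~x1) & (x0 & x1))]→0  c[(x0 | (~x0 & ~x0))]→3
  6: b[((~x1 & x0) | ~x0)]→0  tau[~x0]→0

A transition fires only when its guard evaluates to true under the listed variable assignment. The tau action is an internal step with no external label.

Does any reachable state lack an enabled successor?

R = {0,1,2,3,5,6}
  0: a→3  a→6  c→0  c→2  [4 exit(s)]
  1: a→1  c→6  [2 exit(s)]
  2: tau→5  [1 exit(s)]
  3: a→3  tau→1  tau→2  [3 exit(s)]
  5: b→3  c→3  [2 exit(s)]
  6: b→0  [1 exit(s)]

Answer: DEADLOCK-FREE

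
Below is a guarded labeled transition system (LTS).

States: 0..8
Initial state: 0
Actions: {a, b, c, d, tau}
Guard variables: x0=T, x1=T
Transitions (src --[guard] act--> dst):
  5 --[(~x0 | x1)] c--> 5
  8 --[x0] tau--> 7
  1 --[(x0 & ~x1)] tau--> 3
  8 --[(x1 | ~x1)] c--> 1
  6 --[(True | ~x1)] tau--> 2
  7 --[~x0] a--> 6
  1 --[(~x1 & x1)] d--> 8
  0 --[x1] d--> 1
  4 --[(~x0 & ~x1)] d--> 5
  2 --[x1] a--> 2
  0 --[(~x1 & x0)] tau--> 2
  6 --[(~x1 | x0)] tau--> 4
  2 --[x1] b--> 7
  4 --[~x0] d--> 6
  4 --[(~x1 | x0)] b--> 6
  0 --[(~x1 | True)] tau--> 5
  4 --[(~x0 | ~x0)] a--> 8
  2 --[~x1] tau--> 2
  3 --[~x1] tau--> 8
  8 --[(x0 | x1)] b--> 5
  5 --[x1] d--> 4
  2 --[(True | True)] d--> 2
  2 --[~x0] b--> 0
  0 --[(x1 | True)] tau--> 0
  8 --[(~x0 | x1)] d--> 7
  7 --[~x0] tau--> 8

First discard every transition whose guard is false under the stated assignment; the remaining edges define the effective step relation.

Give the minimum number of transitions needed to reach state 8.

Breadth-first toward 8:
  depth 0: {0}
  depth 1: {1,5}
  depth 2: {4}
  depth 3: {6}
  depth 4: {2}
  depth 5: {7}
8 never appears.

Answer: UNREACHABLE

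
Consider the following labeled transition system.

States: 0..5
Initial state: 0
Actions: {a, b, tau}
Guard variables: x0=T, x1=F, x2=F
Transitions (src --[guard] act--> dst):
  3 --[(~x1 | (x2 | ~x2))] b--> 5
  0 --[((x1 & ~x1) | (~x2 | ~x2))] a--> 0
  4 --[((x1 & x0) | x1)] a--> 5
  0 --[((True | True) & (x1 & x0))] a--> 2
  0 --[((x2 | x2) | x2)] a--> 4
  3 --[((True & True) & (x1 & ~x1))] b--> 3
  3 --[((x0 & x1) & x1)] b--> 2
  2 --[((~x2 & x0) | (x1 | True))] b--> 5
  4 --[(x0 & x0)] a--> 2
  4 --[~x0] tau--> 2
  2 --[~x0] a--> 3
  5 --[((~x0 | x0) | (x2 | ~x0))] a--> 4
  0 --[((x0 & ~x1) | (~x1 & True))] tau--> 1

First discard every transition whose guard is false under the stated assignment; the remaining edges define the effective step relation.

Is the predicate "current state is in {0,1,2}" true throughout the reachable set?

Answer: INVARIANT HOLDS

Analysis:
Inv-set: {0,1,2}
R = {0,1}
  0: safe
  1: safe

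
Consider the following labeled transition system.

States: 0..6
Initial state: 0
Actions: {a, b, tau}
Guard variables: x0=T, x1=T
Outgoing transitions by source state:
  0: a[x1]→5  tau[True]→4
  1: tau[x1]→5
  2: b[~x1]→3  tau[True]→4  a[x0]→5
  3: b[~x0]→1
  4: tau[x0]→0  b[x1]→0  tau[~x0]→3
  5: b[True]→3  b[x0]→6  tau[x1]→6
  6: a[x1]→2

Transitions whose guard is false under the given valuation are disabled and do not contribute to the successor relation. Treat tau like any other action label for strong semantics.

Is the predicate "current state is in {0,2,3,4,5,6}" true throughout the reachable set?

Answer: INVARIANT HOLDS

Trace:
Safe = {0,2,3,4,5,6}
Reach set: {0,2,3,4,5,6}
  0: ok
  2: ok
  3: ok
  4: ok
  5: ok
  6: ok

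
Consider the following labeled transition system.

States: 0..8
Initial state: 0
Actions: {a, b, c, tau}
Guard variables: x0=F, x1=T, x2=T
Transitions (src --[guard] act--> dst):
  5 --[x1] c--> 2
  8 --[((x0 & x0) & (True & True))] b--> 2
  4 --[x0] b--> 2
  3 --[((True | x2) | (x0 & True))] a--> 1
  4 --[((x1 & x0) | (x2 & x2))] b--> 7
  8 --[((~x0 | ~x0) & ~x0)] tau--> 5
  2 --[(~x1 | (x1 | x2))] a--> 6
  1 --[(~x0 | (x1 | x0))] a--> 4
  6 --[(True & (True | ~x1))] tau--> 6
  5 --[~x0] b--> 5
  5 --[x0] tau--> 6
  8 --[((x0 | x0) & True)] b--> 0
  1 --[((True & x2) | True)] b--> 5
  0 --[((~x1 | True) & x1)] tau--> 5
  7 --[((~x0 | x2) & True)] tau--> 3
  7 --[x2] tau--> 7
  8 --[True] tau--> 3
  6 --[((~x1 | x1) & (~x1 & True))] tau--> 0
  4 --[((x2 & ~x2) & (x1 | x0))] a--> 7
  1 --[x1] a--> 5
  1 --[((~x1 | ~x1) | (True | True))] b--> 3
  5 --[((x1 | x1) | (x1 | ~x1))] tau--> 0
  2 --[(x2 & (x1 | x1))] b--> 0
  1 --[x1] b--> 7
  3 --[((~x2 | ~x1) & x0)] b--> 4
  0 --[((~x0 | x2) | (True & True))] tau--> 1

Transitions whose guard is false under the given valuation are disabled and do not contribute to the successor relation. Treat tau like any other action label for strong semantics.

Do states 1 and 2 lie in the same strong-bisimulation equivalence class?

Bisimulation quotient by refinement:
  round 0: {{0,1,2,3,4,5,6,7,8}}
  round 1: {{0,6,7,8},{1,2},{3},{4},{5}}
  round 2: {{0},{1},{2},{3},{4},{5},{6},{7},{8}}
stable after 3 split(s): 9 block(s)
class of 1: {1}; class of 2: {2}

Answer: NOT BISIMILAR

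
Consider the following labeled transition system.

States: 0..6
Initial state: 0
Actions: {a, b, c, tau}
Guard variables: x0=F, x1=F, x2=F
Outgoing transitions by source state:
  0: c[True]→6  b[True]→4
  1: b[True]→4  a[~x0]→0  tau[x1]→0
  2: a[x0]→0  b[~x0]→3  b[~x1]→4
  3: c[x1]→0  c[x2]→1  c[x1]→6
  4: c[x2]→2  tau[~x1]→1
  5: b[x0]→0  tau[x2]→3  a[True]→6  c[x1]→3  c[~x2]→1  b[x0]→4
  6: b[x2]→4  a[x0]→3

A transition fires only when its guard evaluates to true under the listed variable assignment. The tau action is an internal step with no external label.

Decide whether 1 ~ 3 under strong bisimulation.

Compute ~ classes (split until stable):
  π0 = {{0,1,2,3,4,5,6}}
  π1 = {{0},{1},{2},{3,6},{4},{5}}
stable after 2 split(s): 6 block(s)
1∈{1}, 3∈{3,6}

Answer: NOT BISIMILAR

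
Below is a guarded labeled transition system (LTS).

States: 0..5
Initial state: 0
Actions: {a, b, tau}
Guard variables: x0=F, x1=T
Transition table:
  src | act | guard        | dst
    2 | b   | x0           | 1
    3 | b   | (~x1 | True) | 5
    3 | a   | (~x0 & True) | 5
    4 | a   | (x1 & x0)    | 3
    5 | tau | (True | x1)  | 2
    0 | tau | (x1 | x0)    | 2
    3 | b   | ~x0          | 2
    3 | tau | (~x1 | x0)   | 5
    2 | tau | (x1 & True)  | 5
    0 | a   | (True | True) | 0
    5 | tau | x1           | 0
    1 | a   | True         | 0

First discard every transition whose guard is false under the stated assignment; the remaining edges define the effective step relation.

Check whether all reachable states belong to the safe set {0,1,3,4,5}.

Allowed set {0,1,3,4,5}
Reachable = {0,2,5}
  0: safe
  2: outside
  5: safe
witness against invariant: tau → 2

Answer: INVARIANT VIOLATED at state 2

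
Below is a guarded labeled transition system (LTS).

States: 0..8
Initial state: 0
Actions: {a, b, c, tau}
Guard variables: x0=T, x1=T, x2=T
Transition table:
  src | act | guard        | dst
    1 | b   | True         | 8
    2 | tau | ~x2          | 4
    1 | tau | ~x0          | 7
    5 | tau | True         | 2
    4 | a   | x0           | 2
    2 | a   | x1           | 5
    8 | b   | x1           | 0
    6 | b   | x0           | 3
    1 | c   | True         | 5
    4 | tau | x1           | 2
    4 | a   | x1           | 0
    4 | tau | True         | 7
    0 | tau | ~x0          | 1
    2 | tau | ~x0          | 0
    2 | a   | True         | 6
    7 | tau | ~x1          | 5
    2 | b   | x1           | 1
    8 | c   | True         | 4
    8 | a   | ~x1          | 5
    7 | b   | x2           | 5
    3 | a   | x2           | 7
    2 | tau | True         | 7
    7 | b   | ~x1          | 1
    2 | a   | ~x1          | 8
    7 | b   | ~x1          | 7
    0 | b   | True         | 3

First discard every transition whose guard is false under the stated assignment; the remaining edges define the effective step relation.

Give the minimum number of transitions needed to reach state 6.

Breadth-first toward 6:
  Layer 0: {0}
  Layer 1: {3}
  Layer 2: {7}
  Layer 3: {5}
  Layer 4: {2}
  Layer 5: {1,6}
6 enters at depth 5; path b·a·b·tau·a

Answer: 5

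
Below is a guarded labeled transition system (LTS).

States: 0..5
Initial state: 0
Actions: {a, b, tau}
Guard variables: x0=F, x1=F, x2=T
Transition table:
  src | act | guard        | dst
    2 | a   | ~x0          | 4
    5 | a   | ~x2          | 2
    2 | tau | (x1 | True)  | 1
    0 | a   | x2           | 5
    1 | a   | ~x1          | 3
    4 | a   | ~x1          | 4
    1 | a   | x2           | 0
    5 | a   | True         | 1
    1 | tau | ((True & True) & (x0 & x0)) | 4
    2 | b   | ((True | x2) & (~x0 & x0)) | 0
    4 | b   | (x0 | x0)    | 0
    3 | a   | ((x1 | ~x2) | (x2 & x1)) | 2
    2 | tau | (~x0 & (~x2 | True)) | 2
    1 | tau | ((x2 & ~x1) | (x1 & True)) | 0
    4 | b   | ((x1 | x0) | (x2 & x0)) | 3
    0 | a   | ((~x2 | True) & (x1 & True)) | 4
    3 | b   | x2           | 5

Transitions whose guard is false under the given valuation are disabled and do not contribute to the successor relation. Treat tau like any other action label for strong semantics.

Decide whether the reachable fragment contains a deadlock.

Answer: DEADLOCK-FREE

Trace:
Reach set: {0,1,3,5}
  0: a→5  [1 exit(s)]
  1: a→0  a→3  tau→0  [3 exit(s)]
  3: b→5  [1 exit(s)]
  5: a→1  [1 exit(s)]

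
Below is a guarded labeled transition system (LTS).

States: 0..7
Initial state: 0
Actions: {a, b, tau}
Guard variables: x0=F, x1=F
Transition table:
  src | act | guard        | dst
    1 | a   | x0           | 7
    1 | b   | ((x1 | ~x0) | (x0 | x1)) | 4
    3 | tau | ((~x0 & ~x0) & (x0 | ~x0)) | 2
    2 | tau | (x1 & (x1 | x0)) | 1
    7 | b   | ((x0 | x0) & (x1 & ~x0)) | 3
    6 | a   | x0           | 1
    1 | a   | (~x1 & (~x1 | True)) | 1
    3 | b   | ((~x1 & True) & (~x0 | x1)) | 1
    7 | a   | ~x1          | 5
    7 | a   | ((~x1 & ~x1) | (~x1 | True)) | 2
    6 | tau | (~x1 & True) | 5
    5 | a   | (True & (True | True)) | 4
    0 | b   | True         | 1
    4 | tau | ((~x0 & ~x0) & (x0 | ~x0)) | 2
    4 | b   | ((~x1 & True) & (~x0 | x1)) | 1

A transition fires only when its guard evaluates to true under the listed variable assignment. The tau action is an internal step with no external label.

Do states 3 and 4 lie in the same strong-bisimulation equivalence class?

Answer: BISIMILAR

Trace:
Refine partition for ~:
  P[0] = {{0,1,2,3,4,5,6,7}}
  P[1] = {{0},{1},{2},{3,4},{5,7},{6}}
  P[2] = {{0},{1},{2},{3,4},{5},{6},{7}}
stable after 3 split(s): 7 block(s)
3∈{3,4}, 4∈{3,4}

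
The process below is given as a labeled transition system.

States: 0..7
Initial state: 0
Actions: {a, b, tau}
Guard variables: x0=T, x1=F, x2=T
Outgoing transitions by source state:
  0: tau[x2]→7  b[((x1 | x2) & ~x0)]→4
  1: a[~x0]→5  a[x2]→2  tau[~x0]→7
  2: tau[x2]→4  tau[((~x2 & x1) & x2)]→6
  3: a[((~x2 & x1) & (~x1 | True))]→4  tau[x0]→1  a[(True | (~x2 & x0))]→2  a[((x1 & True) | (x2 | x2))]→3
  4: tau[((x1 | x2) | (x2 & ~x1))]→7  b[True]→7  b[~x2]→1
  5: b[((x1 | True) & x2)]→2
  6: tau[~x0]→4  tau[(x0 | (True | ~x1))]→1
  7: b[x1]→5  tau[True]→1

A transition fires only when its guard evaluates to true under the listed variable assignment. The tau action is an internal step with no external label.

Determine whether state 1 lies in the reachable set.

Answer: REACHABLE

Analysis:
Guard filter leaves 11 enabled edge(s).
Layer 0: {0}
Layer 1: {7}  total {0,7}
Layer 2: {1}  total {0,1,7}
Layer 3: {2}  total {0,1,2,7}
Layer 4: {4}  total {0,1,2,4,7}
Reach set: {0,1,2,4,7}
trace reaching 1: tau·tau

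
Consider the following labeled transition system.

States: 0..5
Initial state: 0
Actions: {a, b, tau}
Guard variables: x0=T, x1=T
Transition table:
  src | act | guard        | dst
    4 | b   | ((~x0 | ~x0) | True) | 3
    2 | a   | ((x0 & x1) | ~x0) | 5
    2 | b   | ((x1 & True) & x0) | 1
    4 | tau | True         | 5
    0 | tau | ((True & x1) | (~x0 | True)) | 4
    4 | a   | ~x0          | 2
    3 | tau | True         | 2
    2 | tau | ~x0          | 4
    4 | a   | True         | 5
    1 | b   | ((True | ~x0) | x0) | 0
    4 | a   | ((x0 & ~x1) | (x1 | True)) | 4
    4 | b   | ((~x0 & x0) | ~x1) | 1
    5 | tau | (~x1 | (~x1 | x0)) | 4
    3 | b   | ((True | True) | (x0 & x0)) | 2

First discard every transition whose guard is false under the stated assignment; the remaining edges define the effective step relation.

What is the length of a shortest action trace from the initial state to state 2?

Answer: 3

Trace:
Layered search for 2:
  L0 = {0}
  L1 = {4}
  L2 = {3,5}
  L3 = {2}
first hit 2 at d=3 via tau·b·b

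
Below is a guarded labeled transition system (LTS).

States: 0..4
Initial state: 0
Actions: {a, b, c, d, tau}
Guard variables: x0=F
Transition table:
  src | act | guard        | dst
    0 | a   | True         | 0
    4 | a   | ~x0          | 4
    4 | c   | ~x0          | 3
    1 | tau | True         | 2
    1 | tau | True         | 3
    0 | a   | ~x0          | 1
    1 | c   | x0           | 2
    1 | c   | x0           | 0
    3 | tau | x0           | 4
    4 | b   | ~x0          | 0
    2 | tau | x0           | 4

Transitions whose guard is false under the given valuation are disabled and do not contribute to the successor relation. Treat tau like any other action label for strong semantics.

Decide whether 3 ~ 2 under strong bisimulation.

Compute ~ classes (split until stable):
  round 0: {{0,1,2,3,4}}
  round 1: {{0},{1},{2,3},{4}}
4 equivalence class(es) (converged in 2)
class of 3: {2,3}; class of 2: {2,3}

Answer: BISIMILAR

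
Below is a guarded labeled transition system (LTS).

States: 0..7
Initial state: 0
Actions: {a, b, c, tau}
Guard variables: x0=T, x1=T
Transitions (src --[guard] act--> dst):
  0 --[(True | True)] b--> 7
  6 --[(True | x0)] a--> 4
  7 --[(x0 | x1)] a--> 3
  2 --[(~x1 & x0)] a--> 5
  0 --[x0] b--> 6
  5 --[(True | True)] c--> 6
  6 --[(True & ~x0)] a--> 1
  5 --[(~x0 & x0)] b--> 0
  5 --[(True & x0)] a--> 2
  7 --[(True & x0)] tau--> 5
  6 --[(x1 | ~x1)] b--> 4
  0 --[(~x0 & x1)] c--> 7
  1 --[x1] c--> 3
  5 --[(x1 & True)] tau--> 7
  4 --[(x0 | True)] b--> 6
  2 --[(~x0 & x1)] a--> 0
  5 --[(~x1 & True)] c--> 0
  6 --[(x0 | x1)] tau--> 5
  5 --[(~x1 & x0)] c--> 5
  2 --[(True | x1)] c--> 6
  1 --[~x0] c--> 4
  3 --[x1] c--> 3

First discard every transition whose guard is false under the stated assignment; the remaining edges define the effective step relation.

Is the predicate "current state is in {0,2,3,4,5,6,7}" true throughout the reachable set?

Answer: INVARIANT HOLDS

Analysis:
Safe = {0,2,3,4,5,6,7}
Reachable = {0,2,3,4,5,6,7}
  0: ok
  2: ok
  3: ok
  4: ok
  5: ok
  6: ok
  7: ok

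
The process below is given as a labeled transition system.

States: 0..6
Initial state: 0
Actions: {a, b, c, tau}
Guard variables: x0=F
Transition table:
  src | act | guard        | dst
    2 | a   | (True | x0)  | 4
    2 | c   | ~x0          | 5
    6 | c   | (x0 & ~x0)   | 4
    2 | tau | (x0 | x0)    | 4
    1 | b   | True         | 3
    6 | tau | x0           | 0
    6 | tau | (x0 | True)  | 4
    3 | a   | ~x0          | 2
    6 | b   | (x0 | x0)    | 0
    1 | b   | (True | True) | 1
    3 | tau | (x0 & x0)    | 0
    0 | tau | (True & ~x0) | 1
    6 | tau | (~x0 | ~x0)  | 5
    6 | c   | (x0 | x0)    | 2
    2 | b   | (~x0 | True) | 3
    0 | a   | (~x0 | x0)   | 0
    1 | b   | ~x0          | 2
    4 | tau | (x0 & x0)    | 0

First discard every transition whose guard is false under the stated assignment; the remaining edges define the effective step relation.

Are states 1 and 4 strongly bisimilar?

Answer: NOT BISIMILAR

Analysis:
Refine partition for ~:
  π0 = {{0,1,2,3,4,5,6}}
  π1 = {{0},{1},{2},{3},{4,5},{6}}
stable after 2 split(s): 6 block(s)
[1]={1}  [4]={4,5}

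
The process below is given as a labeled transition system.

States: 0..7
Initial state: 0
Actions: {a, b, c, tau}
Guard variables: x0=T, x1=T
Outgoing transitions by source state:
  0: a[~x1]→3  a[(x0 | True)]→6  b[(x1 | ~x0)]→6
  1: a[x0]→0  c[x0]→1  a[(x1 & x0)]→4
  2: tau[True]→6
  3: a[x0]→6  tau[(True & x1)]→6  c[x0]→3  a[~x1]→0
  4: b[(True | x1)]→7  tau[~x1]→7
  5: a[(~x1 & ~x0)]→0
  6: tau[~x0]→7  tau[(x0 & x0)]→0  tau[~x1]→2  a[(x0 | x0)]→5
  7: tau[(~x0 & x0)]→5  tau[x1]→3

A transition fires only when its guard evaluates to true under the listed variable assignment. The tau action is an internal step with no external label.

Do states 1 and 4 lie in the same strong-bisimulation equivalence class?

Answer: NOT BISIMILAR

Trace:
Refine partition for ~:
  π0 = {{0,1,2,3,4,5,6,7}}
  π1 = {{0},{1},{2,7},{3},{4},{5},{6}}
  π2 = {{0},{1},{2},{3},{4},{5},{6},{7}}
Fixed point at round 3; 8 class(es).
1∈{1}, 4∈{4}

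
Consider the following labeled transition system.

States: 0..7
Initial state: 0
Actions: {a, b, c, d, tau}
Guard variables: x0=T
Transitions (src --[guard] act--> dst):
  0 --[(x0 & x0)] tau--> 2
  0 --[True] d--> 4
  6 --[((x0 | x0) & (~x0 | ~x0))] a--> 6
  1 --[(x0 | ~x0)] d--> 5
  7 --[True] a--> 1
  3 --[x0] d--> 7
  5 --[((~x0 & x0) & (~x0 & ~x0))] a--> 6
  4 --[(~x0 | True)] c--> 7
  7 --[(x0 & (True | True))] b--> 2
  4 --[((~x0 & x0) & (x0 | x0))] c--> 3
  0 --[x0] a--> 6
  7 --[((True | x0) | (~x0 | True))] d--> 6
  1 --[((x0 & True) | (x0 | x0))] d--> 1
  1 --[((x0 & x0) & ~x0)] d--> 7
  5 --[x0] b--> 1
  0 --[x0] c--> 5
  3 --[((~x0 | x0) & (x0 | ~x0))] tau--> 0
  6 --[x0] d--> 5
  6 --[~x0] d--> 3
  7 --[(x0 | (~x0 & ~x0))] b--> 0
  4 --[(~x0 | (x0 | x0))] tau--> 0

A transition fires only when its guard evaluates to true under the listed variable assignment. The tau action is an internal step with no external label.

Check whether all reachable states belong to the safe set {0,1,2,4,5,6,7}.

Allowed set {0,1,2,4,5,6,7}
R = {0,1,2,4,5,6,7}
  0: ✓
  1: ✓
  2: ✓
  4: ✓
  5: ✓
  6: ✓
  7: ✓

Answer: INVARIANT HOLDS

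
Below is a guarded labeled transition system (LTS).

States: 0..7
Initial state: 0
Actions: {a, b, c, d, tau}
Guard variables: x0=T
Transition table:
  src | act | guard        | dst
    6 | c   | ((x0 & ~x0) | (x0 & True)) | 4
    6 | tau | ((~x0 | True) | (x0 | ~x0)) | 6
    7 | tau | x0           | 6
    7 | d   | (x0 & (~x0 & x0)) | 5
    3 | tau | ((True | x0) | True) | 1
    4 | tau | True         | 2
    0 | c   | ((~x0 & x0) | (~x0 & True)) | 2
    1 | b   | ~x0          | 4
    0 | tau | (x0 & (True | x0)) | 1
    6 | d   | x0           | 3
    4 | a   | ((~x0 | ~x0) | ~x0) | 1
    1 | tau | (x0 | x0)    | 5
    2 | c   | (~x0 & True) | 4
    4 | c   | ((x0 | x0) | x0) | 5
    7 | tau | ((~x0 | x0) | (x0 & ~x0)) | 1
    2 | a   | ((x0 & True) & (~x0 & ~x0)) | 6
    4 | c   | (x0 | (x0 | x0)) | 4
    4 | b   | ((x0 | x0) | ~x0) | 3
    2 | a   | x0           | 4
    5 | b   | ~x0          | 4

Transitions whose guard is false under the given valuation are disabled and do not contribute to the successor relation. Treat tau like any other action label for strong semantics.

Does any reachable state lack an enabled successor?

R = {0,1,5}
  0: tau→1  [deg 1]
  1: tau→5  [deg 1]
  5: ∅  [deadlock]
witness 5: tau·tau

Answer: DEADLOCK at state 5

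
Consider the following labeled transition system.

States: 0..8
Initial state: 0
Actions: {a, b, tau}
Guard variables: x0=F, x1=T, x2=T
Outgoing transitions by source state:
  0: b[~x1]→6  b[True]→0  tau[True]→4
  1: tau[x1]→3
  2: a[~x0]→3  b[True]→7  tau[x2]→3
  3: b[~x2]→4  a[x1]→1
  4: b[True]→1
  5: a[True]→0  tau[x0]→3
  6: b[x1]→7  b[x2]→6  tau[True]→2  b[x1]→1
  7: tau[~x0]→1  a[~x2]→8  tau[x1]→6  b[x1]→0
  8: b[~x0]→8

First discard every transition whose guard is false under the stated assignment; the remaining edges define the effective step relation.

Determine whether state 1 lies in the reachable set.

Answer: REACHABLE

Trace:
Guard filter leaves 17 enabled edge(s).
depth 0: {0}
depth 1: {4}  total {0,4}
depth 2: {1}  total {0,1,4}
depth 3: {3}  total {0,1,3,4}
Reach set: {0,1,3,4}
witness 1: tau·b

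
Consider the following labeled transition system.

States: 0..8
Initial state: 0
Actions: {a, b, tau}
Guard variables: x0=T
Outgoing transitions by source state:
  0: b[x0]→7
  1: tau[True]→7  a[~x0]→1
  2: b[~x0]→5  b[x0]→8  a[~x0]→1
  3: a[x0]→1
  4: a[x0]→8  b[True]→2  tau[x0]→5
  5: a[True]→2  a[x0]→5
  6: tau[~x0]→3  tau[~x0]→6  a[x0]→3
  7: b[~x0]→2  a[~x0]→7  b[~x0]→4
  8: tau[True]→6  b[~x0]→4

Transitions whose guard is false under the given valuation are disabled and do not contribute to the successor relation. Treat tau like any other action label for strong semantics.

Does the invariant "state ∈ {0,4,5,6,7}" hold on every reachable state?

Safe = {0,4,5,6,7}
Reach set: {0,7}
  0: safe
  7: safe

Answer: INVARIANT HOLDS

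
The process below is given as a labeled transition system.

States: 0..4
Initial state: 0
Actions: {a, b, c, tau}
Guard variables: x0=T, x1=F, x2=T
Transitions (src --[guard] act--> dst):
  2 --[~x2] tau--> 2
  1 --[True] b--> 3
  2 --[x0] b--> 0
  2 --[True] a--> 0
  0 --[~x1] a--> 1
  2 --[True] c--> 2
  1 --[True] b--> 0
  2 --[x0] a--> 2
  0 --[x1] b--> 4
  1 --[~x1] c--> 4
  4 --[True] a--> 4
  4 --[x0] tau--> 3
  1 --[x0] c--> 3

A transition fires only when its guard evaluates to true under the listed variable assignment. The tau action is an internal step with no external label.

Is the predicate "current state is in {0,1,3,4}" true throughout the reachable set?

Answer: INVARIANT HOLDS

Working:
Safe = {0,1,3,4}
Reach set: {0,1,3,4}
  0: ok
  1: ok
  3: ok
  4: ok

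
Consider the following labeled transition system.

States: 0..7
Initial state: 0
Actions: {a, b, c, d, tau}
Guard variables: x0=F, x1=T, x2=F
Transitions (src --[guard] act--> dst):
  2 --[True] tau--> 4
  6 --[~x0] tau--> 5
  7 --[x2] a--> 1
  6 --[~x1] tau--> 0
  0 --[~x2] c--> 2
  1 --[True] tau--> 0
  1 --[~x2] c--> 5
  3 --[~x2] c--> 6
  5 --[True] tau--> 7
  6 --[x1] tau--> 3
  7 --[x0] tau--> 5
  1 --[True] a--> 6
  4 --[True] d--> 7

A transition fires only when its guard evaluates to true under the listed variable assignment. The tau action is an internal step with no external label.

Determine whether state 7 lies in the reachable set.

After dropping false guards: 10 live edges.
L0 = {0}
L1 = {2}  cumulative {0,2}
L2 = {4}  cumulative {0,2,4}
L3 = {7}  cumulative {0,2,4,7}
Reach set: {0,2,4,7}
witness 7: c·tau·d

Answer: REACHABLE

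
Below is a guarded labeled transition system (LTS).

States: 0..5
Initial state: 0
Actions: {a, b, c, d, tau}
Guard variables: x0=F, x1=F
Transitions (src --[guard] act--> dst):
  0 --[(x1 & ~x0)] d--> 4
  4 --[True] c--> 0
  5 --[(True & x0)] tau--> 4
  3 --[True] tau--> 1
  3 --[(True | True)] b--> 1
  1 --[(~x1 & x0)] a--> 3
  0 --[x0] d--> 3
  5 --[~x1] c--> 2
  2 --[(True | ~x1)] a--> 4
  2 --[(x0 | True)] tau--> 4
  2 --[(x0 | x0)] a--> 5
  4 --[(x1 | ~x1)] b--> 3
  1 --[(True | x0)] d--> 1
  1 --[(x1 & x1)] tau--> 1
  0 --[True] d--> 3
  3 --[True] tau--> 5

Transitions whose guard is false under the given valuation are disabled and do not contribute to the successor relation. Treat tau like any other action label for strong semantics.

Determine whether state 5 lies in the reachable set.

Answer: REACHABLE

Analysis:
Guard filter leaves 10 enabled edge(s).
Layer 0: {0}
Layer 1: {3}  total {0,3}
Layer 2: {1,5}  total {0,1,3,5}
Layer 3: {2}  total {0,1,2,3,5}
Layer 4: {4}  total {0,1,2,3,4,5}
R = {0,1,2,3,4,5}
trace reaching 5: d·tau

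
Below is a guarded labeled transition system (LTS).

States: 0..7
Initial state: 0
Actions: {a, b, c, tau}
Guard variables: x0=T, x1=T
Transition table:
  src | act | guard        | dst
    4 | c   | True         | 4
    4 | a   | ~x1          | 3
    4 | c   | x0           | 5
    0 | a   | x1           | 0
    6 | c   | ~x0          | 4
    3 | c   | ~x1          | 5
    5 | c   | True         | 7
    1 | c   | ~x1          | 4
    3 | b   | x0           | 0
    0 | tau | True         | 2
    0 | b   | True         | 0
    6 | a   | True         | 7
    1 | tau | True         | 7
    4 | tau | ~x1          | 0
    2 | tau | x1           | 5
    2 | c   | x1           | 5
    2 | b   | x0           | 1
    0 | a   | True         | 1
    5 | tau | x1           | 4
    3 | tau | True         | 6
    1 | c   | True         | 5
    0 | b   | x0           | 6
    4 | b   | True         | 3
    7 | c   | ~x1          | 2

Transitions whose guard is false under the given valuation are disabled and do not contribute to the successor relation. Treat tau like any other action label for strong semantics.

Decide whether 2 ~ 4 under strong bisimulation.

Answer: NOT BISIMILAR

Analysis:
Compute ~ classes (split until stable):
  P[0] = {{0,1,2,3,4,5,6,7}}
  P[1] = {{0},{1,5},{2},{3},{4},{6},{7}}
  P[2] = {{0},{1},{2},{3},{4},{5},{6},{7}}
8 equivalence class(es) (converged in 3)
[2]={2}  [4]={4}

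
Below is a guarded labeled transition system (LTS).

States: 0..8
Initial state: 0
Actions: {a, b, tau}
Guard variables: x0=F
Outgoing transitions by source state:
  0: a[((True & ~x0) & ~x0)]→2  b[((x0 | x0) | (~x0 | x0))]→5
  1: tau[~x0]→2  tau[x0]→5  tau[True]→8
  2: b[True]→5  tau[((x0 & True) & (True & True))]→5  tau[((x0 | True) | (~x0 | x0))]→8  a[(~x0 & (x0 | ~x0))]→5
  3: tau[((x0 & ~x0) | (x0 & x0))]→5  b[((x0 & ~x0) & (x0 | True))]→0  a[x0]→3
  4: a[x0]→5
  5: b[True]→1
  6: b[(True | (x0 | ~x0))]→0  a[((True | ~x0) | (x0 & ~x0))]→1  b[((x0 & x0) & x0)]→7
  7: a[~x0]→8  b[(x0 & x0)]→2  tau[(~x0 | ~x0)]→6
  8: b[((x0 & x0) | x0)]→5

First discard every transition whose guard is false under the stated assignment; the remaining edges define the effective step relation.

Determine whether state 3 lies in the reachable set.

Answer: UNREACHABLE

Analysis:
Guard filter leaves 12 enabled edge(s).
Layer 0: {0}
Layer 1: {2,5}  cumulative {0,2,5}
Layer 2: {1,8}  cumulative {0,1,2,5,8}
R = {0,1,2,5,8}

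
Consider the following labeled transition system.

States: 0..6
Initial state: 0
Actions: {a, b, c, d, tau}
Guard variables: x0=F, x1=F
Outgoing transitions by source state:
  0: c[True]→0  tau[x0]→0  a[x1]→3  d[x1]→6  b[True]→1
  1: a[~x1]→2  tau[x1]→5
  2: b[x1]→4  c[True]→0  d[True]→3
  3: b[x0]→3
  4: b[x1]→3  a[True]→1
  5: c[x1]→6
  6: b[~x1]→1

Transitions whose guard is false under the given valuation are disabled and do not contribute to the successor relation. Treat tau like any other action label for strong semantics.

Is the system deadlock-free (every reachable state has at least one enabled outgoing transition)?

Answer: DEADLOCK at state 3

Working:
Reach set: {0,1,2,3}
  0: b→1  c→0  [2 exit(s)]
  1: a→2  [1 exit(s)]
  2: c→0  d→3  [2 exit(s)]
  3: ∅  [STUCK]
Path to 3: b·a·d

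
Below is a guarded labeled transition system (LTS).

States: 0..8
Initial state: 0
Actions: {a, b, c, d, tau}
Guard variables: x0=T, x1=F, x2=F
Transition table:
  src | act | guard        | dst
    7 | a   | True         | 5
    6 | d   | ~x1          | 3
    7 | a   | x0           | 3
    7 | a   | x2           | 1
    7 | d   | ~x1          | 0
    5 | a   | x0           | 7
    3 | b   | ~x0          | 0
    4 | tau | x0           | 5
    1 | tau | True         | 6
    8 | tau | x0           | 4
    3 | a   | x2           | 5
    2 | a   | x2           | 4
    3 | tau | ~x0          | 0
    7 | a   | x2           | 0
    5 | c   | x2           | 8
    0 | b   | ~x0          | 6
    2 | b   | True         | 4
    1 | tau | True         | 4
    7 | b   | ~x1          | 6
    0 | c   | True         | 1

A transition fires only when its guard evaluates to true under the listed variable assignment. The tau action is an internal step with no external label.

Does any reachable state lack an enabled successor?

Reach set: {0,1,3,4,5,6,7}
  0: c→1  [1 exit(s)]
  1: tau→4  tau→6  [2 exit(s)]
  3: ∅  [STUCK]
  4: tau→5  [1 exit(s)]
  5: a→7  [1 exit(s)]
  6: d→3  [1 exit(s)]
  7: a→3  a→5  b→6  d→0  [4 exit(s)]
trace reaching 3: c·tau·d

Answer: DEADLOCK at state 3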